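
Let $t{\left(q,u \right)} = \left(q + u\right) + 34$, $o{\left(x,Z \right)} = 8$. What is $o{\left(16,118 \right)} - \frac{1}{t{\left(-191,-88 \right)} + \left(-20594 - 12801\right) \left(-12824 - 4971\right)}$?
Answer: $\frac{4754110239}{594263780} \approx 8.0$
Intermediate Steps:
$t{\left(q,u \right)} = 34 + q + u$
$o{\left(16,118 \right)} - \frac{1}{t{\left(-191,-88 \right)} + \left(-20594 - 12801\right) \left(-12824 - 4971\right)} = 8 - \frac{1}{\left(34 - 191 - 88\right) + \left(-20594 - 12801\right) \left(-12824 - 4971\right)} = 8 - \frac{1}{-245 - -594264025} = 8 - \frac{1}{-245 + 594264025} = 8 - \frac{1}{594263780} = \frac{4754110239}{594263780}$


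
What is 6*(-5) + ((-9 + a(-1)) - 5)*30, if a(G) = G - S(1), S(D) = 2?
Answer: -540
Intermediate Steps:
a(G) = -2 + G (a(G) = G - 1*2 = G - 2 = -2 + G)
6*(-5) + ((-9 + a(-1)) - 5)*30 = 6*(-5) + ((-9 + (-2 - 1)) - 5)*30 = -30 + ((-9 - 3) - 5)*30 = -30 + (-12 - 5)*30 = -30 - 17*30 = -30 - 510 = -540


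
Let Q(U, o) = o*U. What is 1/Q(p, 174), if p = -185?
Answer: -1/32190 ≈ -3.1066e-5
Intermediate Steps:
Q(U, o) = U*o
1/Q(p, 174) = 1/(-185*174) = 1/(-32190) = -1/32190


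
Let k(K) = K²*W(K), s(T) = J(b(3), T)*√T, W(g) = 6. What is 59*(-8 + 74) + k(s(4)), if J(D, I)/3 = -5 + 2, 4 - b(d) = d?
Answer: 5838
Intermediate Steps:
b(d) = 4 - d
J(D, I) = -9 (J(D, I) = 3*(-5 + 2) = 3*(-3) = -9)
s(T) = -9*√T
k(K) = 6*K² (k(K) = K²*6 = 6*K²)
59*(-8 + 74) + k(s(4)) = 59*(-8 + 74) + 6*(-9*√4)² = 59*66 + 6*(-9*2)² = 3894 + 6*(-18)² = 3894 + 6*324 = 3894 + 1944 = 5838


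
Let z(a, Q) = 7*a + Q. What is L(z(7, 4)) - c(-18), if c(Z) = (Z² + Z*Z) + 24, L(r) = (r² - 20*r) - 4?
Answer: 1073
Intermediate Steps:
z(a, Q) = Q + 7*a
L(r) = -4 + r² - 20*r
c(Z) = 24 + 2*Z² (c(Z) = (Z² + Z²) + 24 = 2*Z² + 24 = 24 + 2*Z²)
L(z(7, 4)) - c(-18) = (-4 + (4 + 7*7)² - 20*(4 + 7*7)) - (24 + 2*(-18)²) = (-4 + (4 + 49)² - 20*(4 + 49)) - (24 + 2*324) = (-4 + 53² - 20*53) - (24 + 648) = (-4 + 2809 - 1060) - 1*672 = 1745 - 672 = 1073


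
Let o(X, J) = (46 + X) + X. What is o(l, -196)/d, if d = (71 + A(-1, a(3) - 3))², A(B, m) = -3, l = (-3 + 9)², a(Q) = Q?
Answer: 59/2312 ≈ 0.025519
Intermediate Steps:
l = 36 (l = 6² = 36)
o(X, J) = 46 + 2*X
d = 4624 (d = (71 - 3)² = 68² = 4624)
o(l, -196)/d = (46 + 2*36)/4624 = (46 + 72)*(1/4624) = 118*(1/4624) = 59/2312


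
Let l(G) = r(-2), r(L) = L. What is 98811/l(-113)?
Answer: -98811/2 ≈ -49406.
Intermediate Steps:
l(G) = -2
98811/l(-113) = 98811/(-2) = 98811*(-½) = -98811/2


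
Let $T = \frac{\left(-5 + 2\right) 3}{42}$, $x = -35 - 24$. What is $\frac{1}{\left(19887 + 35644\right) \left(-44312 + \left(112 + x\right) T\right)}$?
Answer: $- \frac{2}{4922640691} \approx -4.0629 \cdot 10^{-10}$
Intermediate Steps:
$x = -59$ ($x = -35 - 24 = -59$)
$T = - \frac{3}{14}$ ($T = \left(-3\right) 3 \cdot \frac{1}{42} = \left(-9\right) \frac{1}{42} = - \frac{3}{14} \approx -0.21429$)
$\frac{1}{\left(19887 + 35644\right) \left(-44312 + \left(112 + x\right) T\right)} = \frac{1}{\left(19887 + 35644\right) \left(-44312 + \left(112 - 59\right) \left(- \frac{3}{14}\right)\right)} = \frac{1}{55531 \left(-44312 + 53 \left(- \frac{3}{14}\right)\right)} = \frac{1}{55531 \left(-44312 - \frac{159}{14}\right)} = \frac{1}{55531 \left(- \frac{620527}{14}\right)} = \frac{1}{- \frac{4922640691}{2}} = - \frac{2}{4922640691}$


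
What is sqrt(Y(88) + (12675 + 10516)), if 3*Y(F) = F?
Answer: sqrt(208983)/3 ≈ 152.38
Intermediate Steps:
Y(F) = F/3
sqrt(Y(88) + (12675 + 10516)) = sqrt((1/3)*88 + (12675 + 10516)) = sqrt(88/3 + 23191) = sqrt(69661/3) = sqrt(208983)/3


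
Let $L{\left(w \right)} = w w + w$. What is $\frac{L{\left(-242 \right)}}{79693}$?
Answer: $\frac{58322}{79693} \approx 0.73183$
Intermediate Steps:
$L{\left(w \right)} = w + w^{2}$ ($L{\left(w \right)} = w^{2} + w = w + w^{2}$)
$\frac{L{\left(-242 \right)}}{79693} = \frac{\left(-242\right) \left(1 - 242\right)}{79693} = \left(-242\right) \left(-241\right) \frac{1}{79693} = 58322 \cdot \frac{1}{79693} = \frac{58322}{79693}$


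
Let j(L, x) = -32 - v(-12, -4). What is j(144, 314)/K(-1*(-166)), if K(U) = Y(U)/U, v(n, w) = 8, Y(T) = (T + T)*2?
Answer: -10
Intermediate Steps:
Y(T) = 4*T (Y(T) = (2*T)*2 = 4*T)
j(L, x) = -40 (j(L, x) = -32 - 1*8 = -32 - 8 = -40)
K(U) = 4 (K(U) = (4*U)/U = 4)
j(144, 314)/K(-1*(-166)) = -40/4 = -40*1/4 = -10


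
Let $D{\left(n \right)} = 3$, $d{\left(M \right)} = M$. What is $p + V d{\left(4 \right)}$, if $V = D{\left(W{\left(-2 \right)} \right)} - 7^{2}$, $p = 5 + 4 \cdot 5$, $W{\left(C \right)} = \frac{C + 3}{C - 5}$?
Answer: $-159$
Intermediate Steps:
$W{\left(C \right)} = \frac{3 + C}{-5 + C}$
$p = 25$ ($p = 5 + 20 = 25$)
$V = -46$ ($V = 3 - 7^{2} = 3 - 49 = -46$)
$p + V d{\left(4 \right)} = 25 - 184 = -159$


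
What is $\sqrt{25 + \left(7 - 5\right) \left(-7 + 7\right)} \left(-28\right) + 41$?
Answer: $-99$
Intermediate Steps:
$\sqrt{25 + \left(7 - 5\right) \left(-7 + 7\right)} \left(-28\right) + 41 = \sqrt{25 + 2 \cdot 0} \left(-28\right) + 41 = \sqrt{25 + 0} \left(-28\right) + 41 = \sqrt{25} \left(-28\right) + 41 = 5 \left(-28\right) + 41 = -140 + 41 = -99$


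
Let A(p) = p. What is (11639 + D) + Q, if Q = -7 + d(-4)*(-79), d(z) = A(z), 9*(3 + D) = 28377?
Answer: 15098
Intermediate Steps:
D = 3150 (D = -3 + (⅑)*28377 = -3 + 3153 = 3150)
d(z) = z
Q = 309 (Q = -7 - 4*(-79) = -7 + 316 = 309)
(11639 + D) + Q = (11639 + 3150) + 309 = 14789 + 309 = 15098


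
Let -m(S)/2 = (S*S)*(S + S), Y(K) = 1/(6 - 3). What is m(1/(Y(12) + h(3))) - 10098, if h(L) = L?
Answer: -2524527/250 ≈ -10098.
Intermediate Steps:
Y(K) = ⅓ (Y(K) = 1/3 = ⅓)
m(S) = -4*S³ (m(S) = -2*S*S*(S + S) = -2*S²*2*S = -4*S³)
m(1/(Y(12) + h(3))) - 10098 = -4/(⅓ + 3)³ - 10098 = -4*(1/(10/3))³ - 10098 = -4*(3/10)³ - 10098 = -4*27/1000 - 10098 = -27/250 - 10098 = -2524527/250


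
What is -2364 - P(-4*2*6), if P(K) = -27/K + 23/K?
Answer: -28369/12 ≈ -2364.1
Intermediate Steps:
P(K) = -4/K
-2364 - P(-4*2*6) = -2364 - (-4)/(-4*2*6) = -2364 - (-4)/((-8*6)) = -2364 - (-4)/(-48) = -2364 - (-4)*(-1)/48 = -2364 - 1*1/12 = -2364 - 1/12 = -28369/12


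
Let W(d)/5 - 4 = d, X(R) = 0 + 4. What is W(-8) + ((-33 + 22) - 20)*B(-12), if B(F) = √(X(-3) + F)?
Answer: -20 - 62*I*√2 ≈ -20.0 - 87.681*I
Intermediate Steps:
X(R) = 4
B(F) = √(4 + F)
W(d) = 20 + 5*d
W(-8) + ((-33 + 22) - 20)*B(-12) = (20 + 5*(-8)) + ((-33 + 22) - 20)*√(4 - 12) = (20 - 40) + (-11 - 20)*√(-8) = -20 - 62*I*√2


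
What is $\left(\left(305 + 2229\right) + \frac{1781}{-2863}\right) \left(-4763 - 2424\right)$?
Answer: $- \frac{52127749407}{2863} \approx -1.8207 \cdot 10^{7}$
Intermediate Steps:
$\left(\left(305 + 2229\right) + \frac{1781}{-2863}\right) \left(-4763 - 2424\right) = \left(2534 + 1781 \left(- \frac{1}{2863}\right)\right) \left(-7187\right) = \left(2534 - \frac{1781}{2863}\right) \left(-7187\right) = \frac{7253061}{2863} \left(-7187\right) = - \frac{52127749407}{2863}$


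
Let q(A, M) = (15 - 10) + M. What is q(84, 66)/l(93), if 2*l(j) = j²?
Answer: 142/8649 ≈ 0.016418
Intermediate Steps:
l(j) = j²/2
q(A, M) = 5 + M
q(84, 66)/l(93) = (5 + 66)/(((½)*93²)) = 71/(((½)*8649)) = 71/(8649/2) = 71*(2/8649) = 142/8649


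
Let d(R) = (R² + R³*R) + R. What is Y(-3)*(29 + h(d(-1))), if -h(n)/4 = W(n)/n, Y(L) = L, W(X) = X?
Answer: -75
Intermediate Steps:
d(R) = R + R² + R⁴ (d(R) = (R² + R⁴) + R = R + R² + R⁴)
h(n) = -4 (h(n) = -4*n/n = -4*1 = -4)
Y(-3)*(29 + h(d(-1))) = -3*(29 - 4) = -3*25 = -75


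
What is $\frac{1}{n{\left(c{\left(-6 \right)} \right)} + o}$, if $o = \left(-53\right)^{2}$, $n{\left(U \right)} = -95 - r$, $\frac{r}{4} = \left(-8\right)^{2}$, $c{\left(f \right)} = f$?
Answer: $\frac{1}{2458} \approx 0.00040683$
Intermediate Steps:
$r = 256$ ($r = 4 \left(-8\right)^{2} = 4 \cdot 64 = 256$)
$n{\left(U \right)} = -351$ ($n{\left(U \right)} = -95 - 256 = -351$)
$o = 2809$
$\frac{1}{n{\left(c{\left(-6 \right)} \right)} + o} = \frac{1}{-351 + 2809} = \frac{1}{2458}$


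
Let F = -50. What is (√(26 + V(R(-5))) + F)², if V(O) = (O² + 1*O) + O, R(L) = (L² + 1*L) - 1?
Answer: 2925 - 500*√17 ≈ 863.45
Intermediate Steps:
R(L) = -1 + L + L² (R(L) = (L² + L) - 1 = (L + L²) - 1 = -1 + L + L²)
V(O) = O² + 2*O (V(O) = (O² + O) + O = (O + O²) + O = O² + 2*O)
(√(26 + V(R(-5))) + F)² = (√(26 + (-1 - 5 + (-5)²)*(2 + (-1 - 5 + (-5)²))) - 50)² = (√(26 + (-1 - 5 + 25)*(2 + (-1 - 5 + 25))) - 50)² = (√(26 + 19*(2 + 19)) - 50)² = (√(26 + 19*21) - 50)² = (√(26 + 399) - 50)² = (√425 - 50)² = (5*√17 - 50)² = (-50 + 5*√17)²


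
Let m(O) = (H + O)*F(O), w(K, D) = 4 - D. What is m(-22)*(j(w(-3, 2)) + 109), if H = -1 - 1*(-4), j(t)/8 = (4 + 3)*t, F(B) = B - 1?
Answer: 96577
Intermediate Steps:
F(B) = -1 + B
j(t) = 56*t (j(t) = 8*((4 + 3)*t) = 8*(7*t) = 56*t)
H = 3 (H = -1 + 4 = 3)
m(O) = (-1 + O)*(3 + O) (m(O) = (3 + O)*(-1 + O) = (-1 + O)*(3 + O))
m(-22)*(j(w(-3, 2)) + 109) = ((-1 - 22)*(3 - 22))*(56*(4 - 1*2) + 109) = (-23*(-19))*(56*(4 - 2) + 109) = 437*(56*2 + 109) = 437*(112 + 109) = 437*221 = 96577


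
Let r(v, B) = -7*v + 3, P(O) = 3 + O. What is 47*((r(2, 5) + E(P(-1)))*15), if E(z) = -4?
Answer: -10575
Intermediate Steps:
r(v, B) = 3 - 7*v
47*((r(2, 5) + E(P(-1)))*15) = 47*(((3 - 7*2) - 4)*15) = 47*(((3 - 14) - 4)*15) = 47*((-11 - 4)*15) = 47*(-15*15) = 47*(-225) = -10575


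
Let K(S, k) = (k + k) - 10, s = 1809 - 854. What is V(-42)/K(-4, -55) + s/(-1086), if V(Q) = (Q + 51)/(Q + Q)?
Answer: -534257/608160 ≈ -0.87848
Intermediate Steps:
s = 955
K(S, k) = -10 + 2*k (K(S, k) = 2*k - 10 = -10 + 2*k)
V(Q) = (51 + Q)/(2*Q) (V(Q) = (51 + Q)/((2*Q)) = (51 + Q)*(1/(2*Q)) = (51 + Q)/(2*Q))
V(-42)/K(-4, -55) + s/(-1086) = ((½)*(51 - 42)/(-42))/(-10 + 2*(-55)) + 955/(-1086) = ((½)*(-1/42)*9)/(-10 - 110) + 955*(-1/1086) = -3/28/(-120) - 955/1086 = -3/28*(-1/120) - 955/1086 = 1/1120 - 955/1086 = -534257/608160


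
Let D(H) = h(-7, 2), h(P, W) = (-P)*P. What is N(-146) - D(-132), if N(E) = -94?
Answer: -45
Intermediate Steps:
h(P, W) = -P**2
D(H) = -49 (D(H) = -1*(-7)**2 = -1*49 = -49)
N(-146) - D(-132) = -94 - 1*(-49) = -94 + 49 = -45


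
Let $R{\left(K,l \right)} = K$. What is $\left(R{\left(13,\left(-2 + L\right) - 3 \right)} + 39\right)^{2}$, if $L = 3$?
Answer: $2704$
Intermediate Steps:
$\left(R{\left(13,\left(-2 + L\right) - 3 \right)} + 39\right)^{2} = \left(13 + 39\right)^{2} = 52^{2} = 2704$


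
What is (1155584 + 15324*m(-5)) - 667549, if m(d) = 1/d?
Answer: 2424851/5 ≈ 4.8497e+5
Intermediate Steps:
(1155584 + 15324*m(-5)) - 667549 = (1155584 + 15324/(-5)) - 667549 = (1155584 + 15324*(-⅕)) - 667549 = (1155584 - 15324/5) - 667549 = 5762596/5 - 667549 = 2424851/5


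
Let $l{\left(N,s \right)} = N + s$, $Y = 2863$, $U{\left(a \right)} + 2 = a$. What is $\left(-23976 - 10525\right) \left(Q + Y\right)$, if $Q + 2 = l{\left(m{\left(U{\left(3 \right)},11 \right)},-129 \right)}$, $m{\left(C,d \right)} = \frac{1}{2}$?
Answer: $- \frac{188547965}{2} \approx -9.4274 \cdot 10^{7}$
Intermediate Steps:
$U{\left(a \right)} = -2 + a$
$m{\left(C,d \right)} = \frac{1}{2}$
$Q = - \frac{261}{2}$ ($Q = -2 + \left(\frac{1}{2} - 129\right) = -2 - \frac{257}{2} = - \frac{261}{2} \approx -130.5$)
$\left(-23976 - 10525\right) \left(Q + Y\right) = \left(-23976 - 10525\right) \left(- \frac{261}{2} + 2863\right) = \left(-34501\right) \frac{5465}{2} = - \frac{188547965}{2}$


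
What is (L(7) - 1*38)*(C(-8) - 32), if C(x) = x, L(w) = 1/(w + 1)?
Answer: 1515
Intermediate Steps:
L(w) = 1/(1 + w)
(L(7) - 1*38)*(C(-8) - 32) = (1/(1 + 7) - 1*38)*(-8 - 32) = (1/8 - 38)*(-40) = (⅛ - 38)*(-40) = -303/8*(-40) = 1515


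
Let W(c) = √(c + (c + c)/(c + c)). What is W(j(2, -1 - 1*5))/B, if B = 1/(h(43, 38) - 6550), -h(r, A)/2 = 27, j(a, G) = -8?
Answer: -6604*I*√7 ≈ -17473.0*I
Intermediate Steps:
h(r, A) = -54 (h(r, A) = -2*27 = -54)
W(c) = √(1 + c) (W(c) = √(c + (2*c)/((2*c))) = √(c + (2*c)*(1/(2*c))) = √(c + 1) = √(1 + c))
B = -1/6604 (B = 1/(-54 - 6550) = 1/(-6604) = -1/6604 ≈ -0.00015142)
W(j(2, -1 - 1*5))/B = √(1 - 8)/(-1/6604) = √(-7)*(-6604) = (I*√7)*(-6604) = -6604*I*√7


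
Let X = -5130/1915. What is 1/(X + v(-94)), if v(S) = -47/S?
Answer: -766/1669 ≈ -0.45896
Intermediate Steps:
X = -1026/383 (X = -5130*1/1915 = -1026/383 ≈ -2.6789)
1/(X + v(-94)) = 1/(-1026/383 - 47/(-94)) = 1/(-1026/383 - 47*(-1/94)) = 1/(-1026/383 + ½) = 1/(-1669/766) = -766/1669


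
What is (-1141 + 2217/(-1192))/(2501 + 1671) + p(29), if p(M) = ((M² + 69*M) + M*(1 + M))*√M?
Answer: -1362289/4973024 + 3712*√29 ≈ 19989.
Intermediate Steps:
p(M) = √M*(M² + 69*M + M*(1 + M)) (p(M) = (M² + 69*M + M*(1 + M))*√M = √M*(M² + 69*M + M*(1 + M)))
(-1141 + 2217/(-1192))/(2501 + 1671) + p(29) = (-1141 + 2217/(-1192))/(2501 + 1671) + 2*29^(3/2)*(35 + 29) = (-1141 + 2217*(-1/1192))/4172 + 2*(29*√29)*64 = (-1141 - 2217/1192)*(1/4172) + 3712*√29 = -1362289/1192*1/4172 + 3712*√29 = -1362289/4973024 + 3712*√29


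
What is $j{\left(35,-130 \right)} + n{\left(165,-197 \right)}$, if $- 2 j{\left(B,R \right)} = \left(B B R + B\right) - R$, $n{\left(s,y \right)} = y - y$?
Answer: $\frac{159085}{2} \approx 79543.0$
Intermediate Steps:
$n{\left(s,y \right)} = 0$
$j{\left(B,R \right)} = \frac{R}{2} - \frac{B}{2} - \frac{R B^{2}}{2}$ ($j{\left(B,R \right)} = - \frac{\left(B B R + B\right) - R}{2} = - \frac{\left(B^{2} R + B\right) - R}{2} = - \frac{\left(R B^{2} + B\right) - R}{2} = - \frac{\left(B + R B^{2}\right) - R}{2} = - \frac{B - R + R B^{2}}{2} = \frac{R}{2} - \frac{B}{2} - \frac{R B^{2}}{2}$)
$j{\left(35,-130 \right)} + n{\left(165,-197 \right)} = \left(\frac{1}{2} \left(-130\right) - \frac{35}{2} - - 65 \cdot 35^{2}\right) + 0 = \left(-65 - \frac{35}{2} - \left(-65\right) 1225\right) + 0 = \left(-65 - \frac{35}{2} + 79625\right) + 0 = \frac{159085}{2} + 0 = \frac{159085}{2}$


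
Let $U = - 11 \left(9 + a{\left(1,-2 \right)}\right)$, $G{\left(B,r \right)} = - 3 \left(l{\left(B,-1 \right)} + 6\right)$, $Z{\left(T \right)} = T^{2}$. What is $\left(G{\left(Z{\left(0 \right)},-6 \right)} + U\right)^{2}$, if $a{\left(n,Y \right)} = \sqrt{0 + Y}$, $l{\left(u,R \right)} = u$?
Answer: $13447 + 2574 i \sqrt{2} \approx 13447.0 + 3640.2 i$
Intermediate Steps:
$a{\left(n,Y \right)} = \sqrt{Y}$
$G{\left(B,r \right)} = -18 - 3 B$ ($G{\left(B,r \right)} = - 3 \left(B + 6\right) = - 3 \left(6 + B\right) = -18 - 3 B$)
$U = -99 - 11 i \sqrt{2}$ ($U = - 11 \left(9 + \sqrt{-2}\right) = - 11 \left(9 + i \sqrt{2}\right) = -99 - 11 i \sqrt{2} \approx -99.0 - 15.556 i$)
$\left(G{\left(Z{\left(0 \right)},-6 \right)} + U\right)^{2} = \left(\left(-18 - 3 \cdot 0^{2}\right) - \left(99 + 11 i \sqrt{2}\right)\right)^{2} = \left(\left(-18 - 0\right) - \left(99 + 11 i \sqrt{2}\right)\right)^{2} = \left(\left(-18 + 0\right) - \left(99 + 11 i \sqrt{2}\right)\right)^{2} = \left(-18 - \left(99 + 11 i \sqrt{2}\right)\right)^{2} = \left(-117 - 11 i \sqrt{2}\right)^{2}$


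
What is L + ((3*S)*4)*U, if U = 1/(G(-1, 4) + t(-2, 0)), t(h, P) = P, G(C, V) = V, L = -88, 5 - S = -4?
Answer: -61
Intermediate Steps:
S = 9 (S = 5 - 1*(-4) = 5 + 4 = 9)
U = 1/4 (U = 1/(4 + 0) = 1/4 ≈ 0.25000)
L + ((3*S)*4)*U = -88 + ((3*9)*4)*(1/4) = -88 + (27*4)*(1/4) = -88 + 108*(1/4) = -88 + 27 = -61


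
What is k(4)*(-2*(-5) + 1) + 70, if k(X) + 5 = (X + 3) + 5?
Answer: 147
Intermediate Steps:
k(X) = 3 + X (k(X) = -5 + ((X + 3) + 5) = -5 + ((3 + X) + 5) = -5 + (8 + X) = 3 + X)
k(4)*(-2*(-5) + 1) + 70 = (3 + 4)*(-2*(-5) + 1) + 70 = 7*(10 + 1) + 70 = 7*11 + 70 = 77 + 70 = 147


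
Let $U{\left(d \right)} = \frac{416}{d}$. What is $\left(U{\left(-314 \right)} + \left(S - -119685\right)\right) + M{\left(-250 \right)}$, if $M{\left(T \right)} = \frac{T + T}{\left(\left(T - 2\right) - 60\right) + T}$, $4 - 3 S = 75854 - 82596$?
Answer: $\frac{16137985123}{132351} \approx 1.2193 \cdot 10^{5}$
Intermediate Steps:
$S = \frac{6746}{3}$ ($S = \frac{4}{3} - \frac{75854 - 82596}{3} = \frac{4}{3} - - \frac{6742}{3} = \frac{4}{3} + \frac{6742}{3} = \frac{6746}{3} \approx 2248.7$)
$M{\left(T \right)} = \frac{2 T}{-62 + 2 T}$ ($M{\left(T \right)} = \frac{2 T}{\left(\left(-2 + T\right) - 60\right) + T} = \frac{2 T}{\left(-62 + T\right) + T} = \frac{2 T}{-62 + 2 T}$)
$\left(U{\left(-314 \right)} + \left(S - -119685\right)\right) + M{\left(-250 \right)} = \left(\frac{416}{-314} + \left(\frac{6746}{3} - -119685\right)\right) - \frac{250}{-31 - 250} = \left(416 \left(- \frac{1}{314}\right) + \left(\frac{6746}{3} + 119685\right)\right) - \frac{250}{-281} = \left(- \frac{208}{157} + \frac{365801}{3}\right) - - \frac{250}{281} = \frac{57430133}{471} + \frac{250}{281} = \frac{16137985123}{132351}$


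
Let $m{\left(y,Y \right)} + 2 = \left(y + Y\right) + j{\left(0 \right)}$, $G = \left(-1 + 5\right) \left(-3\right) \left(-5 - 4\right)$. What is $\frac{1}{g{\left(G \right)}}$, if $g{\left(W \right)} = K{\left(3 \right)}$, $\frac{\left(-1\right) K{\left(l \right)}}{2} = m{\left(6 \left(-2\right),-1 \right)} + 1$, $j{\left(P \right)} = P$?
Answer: $\frac{1}{28} \approx 0.035714$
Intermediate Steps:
$G = 108$ ($G = 4 \left(-3\right) \left(-9\right) = \left(-12\right) \left(-9\right) = 108$)
$m{\left(y,Y \right)} = -2 + Y + y$ ($m{\left(y,Y \right)} = -2 + \left(\left(y + Y\right) + 0\right) = -2 + \left(\left(Y + y\right) + 0\right) = -2 + \left(Y + y\right) = -2 + Y + y$)
$K{\left(l \right)} = 28$ ($K{\left(l \right)} = - 2 \left(\left(-2 - 1 + 6 \left(-2\right)\right) + 1\right) = - 2 \left(\left(-2 - 1 - 12\right) + 1\right) = - 2 \left(-15 + 1\right) = \left(-2\right) \left(-14\right) = 28$)
$g{\left(W \right)} = 28$
$\frac{1}{g{\left(G \right)}} = \frac{1}{28}$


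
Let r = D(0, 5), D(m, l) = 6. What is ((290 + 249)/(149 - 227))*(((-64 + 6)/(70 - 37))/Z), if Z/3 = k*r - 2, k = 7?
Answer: 1421/14040 ≈ 0.10121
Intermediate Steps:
r = 6
Z = 120 (Z = 3*(7*6 - 2) = 3*(42 - 2) = 3*40 = 120)
((290 + 249)/(149 - 227))*(((-64 + 6)/(70 - 37))/Z) = ((290 + 249)/(149 - 227))*(((-64 + 6)/(70 - 37))/120) = (539/(-78))*(-58/33*(1/120)) = (539*(-1/78))*(-58*1/33*(1/120)) = -(-1421)/(117*120) = -539/78*(-29/1980) = 1421/14040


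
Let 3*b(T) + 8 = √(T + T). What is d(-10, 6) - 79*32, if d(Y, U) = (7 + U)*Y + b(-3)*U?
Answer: -2674 + 2*I*√6 ≈ -2674.0 + 4.899*I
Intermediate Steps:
b(T) = -8/3 + √2*√T/3 (b(T) = -8/3 + √(T + T)/3 = -8/3 + √(2*T)/3 = -8/3 + (√2*√T)/3 = -8/3 + √2*√T/3)
d(Y, U) = U*(-8/3 + I*√6/3) + Y*(7 + U) (d(Y, U) = (7 + U)*Y + (-8/3 + √2*√(-3)/3)*U = Y*(7 + U) + (-8/3 + √2*(I*√3)/3)*U = Y*(7 + U) + (-8/3 + I*√6/3)*U = Y*(7 + U) + U*(-8/3 + I*√6/3) = U*(-8/3 + I*√6/3) + Y*(7 + U))
d(-10, 6) - 79*32 = (7*(-10) + 6*(-10) - ⅓*6*(8 - I*√6)) - 79*32 = (-70 - 60 + (-16 + 2*I*√6)) - 2528 = (-146 + 2*I*√6) - 2528 = -2674 + 2*I*√6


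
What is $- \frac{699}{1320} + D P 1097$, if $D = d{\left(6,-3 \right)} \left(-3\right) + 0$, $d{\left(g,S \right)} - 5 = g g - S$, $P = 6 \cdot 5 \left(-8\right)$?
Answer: $\frac{15291302167}{440} \approx 3.4753 \cdot 10^{7}$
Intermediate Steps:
$P = -240$ ($P = 30 \left(-8\right) = -240$)
$d{\left(g,S \right)} = 5 + g^{2} - S$ ($d{\left(g,S \right)} = 5 - \left(S - g g\right) = 5 - \left(S - g^{2}\right) = 5 + g^{2} - S$)
$D = -132$ ($D = \left(5 + 6^{2} - -3\right) \left(-3\right) + 0 = \left(5 + 36 + 3\right) \left(-3\right) + 0 = 44 \left(-3\right) + 0 = -132 + 0 = -132$)
$- \frac{699}{1320} + D P 1097 = - \frac{699}{1320} + \left(-132\right) \left(-240\right) 1097 = \left(-699\right) \frac{1}{1320} + 31680 \cdot 1097 = - \frac{233}{440} + 34752960 = \frac{15291302167}{440}$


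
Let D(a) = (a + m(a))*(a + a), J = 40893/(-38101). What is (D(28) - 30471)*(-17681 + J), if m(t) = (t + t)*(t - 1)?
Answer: -5367405137758/5443 ≈ -9.8611e+8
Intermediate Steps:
J = -40893/38101 (J = 40893*(-1/38101) = -40893/38101 ≈ -1.0733)
m(t) = 2*t*(-1 + t) (m(t) = (2*t)*(-1 + t) = 2*t*(-1 + t))
D(a) = 2*a*(a + 2*a*(-1 + a)) (D(a) = (a + 2*a*(-1 + a))*(a + a) = (a + 2*a*(-1 + a))*(2*a) = 2*a*(a + 2*a*(-1 + a)))
(D(28) - 30471)*(-17681 + J) = (28²*(-2 + 4*28) - 30471)*(-17681 - 40893/38101) = (784*(-2 + 112) - 30471)*(-673704674/38101) = (784*110 - 30471)*(-673704674/38101) = (86240 - 30471)*(-673704674/38101) = 55769*(-673704674/38101) = -5367405137758/5443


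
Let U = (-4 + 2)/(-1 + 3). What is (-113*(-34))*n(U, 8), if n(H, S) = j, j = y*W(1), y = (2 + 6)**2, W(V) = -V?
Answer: -245888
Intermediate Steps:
y = 64 (y = 8**2 = 64)
U = -1 (U = -2/2 = -2*1/2 = -1)
j = -64 (j = 64*(-1*1) = 64*(-1) = -64)
n(H, S) = -64
(-113*(-34))*n(U, 8) = -113*(-34)*(-64) = 3842*(-64) = -245888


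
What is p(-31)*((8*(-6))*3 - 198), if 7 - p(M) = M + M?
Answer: -23598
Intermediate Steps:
p(M) = 7 - 2*M (p(M) = 7 - (M + M) = 7 - 2*M)
p(-31)*((8*(-6))*3 - 198) = (7 - 2*(-31))*((8*(-6))*3 - 198) = (7 + 62)*(-48*3 - 198) = 69*(-144 - 198) = 69*(-342) = -23598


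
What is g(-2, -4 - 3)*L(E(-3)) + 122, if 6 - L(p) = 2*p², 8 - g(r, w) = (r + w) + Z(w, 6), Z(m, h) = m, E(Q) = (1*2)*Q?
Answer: -1462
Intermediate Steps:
E(Q) = 2*Q
g(r, w) = 8 - r - 2*w (g(r, w) = 8 - ((r + w) + w) = 8 - (r + 2*w) = 8 + (-r - 2*w) = 8 - r - 2*w)
L(p) = 6 - 2*p²
g(-2, -4 - 3)*L(E(-3)) + 122 = (8 - 1*(-2) - 2*(-4 - 3))*(6 - 2*(2*(-3))²) + 122 = (8 + 2 - 2*(-7))*(6 - 2*(-6)²) + 122 = (8 + 2 + 14)*(6 - 2*36) + 122 = 24*(6 - 72) + 122 = 24*(-66) + 122 = -1584 + 122 = -1462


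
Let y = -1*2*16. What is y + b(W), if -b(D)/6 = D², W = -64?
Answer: -24608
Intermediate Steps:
y = -32 (y = -2*16 = -32)
b(D) = -6*D²
y + b(W) = -32 - 6*(-64)² = -32 - 6*4096 = -32 - 24576 = -24608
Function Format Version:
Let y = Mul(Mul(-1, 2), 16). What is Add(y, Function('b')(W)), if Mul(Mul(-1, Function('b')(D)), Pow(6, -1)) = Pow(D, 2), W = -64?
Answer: -24608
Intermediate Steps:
y = -32 (y = Mul(-2, 16) = -32)
Function('b')(D) = Mul(-6, Pow(D, 2))
Add(y, Function('b')(W)) = Add(-32, Mul(-6, Pow(-64, 2))) = Add(-32, Mul(-6, 4096)) = Add(-32, -24576) = -24608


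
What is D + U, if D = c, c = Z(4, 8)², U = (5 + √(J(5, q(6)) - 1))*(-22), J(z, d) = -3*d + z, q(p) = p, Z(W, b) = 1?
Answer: -109 - 22*I*√14 ≈ -109.0 - 82.316*I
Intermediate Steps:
J(z, d) = z - 3*d
U = -110 - 22*I*√14 (U = (5 + √((5 - 3*6) - 1))*(-22) = (5 + √((5 - 18) - 1))*(-22) = (5 + √(-13 - 1))*(-22) = (5 + √(-14))*(-22) = (5 + I*√14)*(-22) = -110 - 22*I*√14 ≈ -110.0 - 82.316*I)
c = 1 (c = 1² = 1)
D = 1
D + U = 1 + (-110 - 22*I*√14) = -109 - 22*I*√14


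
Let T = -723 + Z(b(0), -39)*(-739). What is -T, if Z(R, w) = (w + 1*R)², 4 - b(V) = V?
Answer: 905998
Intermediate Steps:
b(V) = 4 - V
Z(R, w) = (R + w)² (Z(R, w) = (w + R)² = (R + w)²)
T = -905998 (T = -723 + ((4 - 1*0) - 39)²*(-739) = -723 + ((4 + 0) - 39)²*(-739) = -723 + (4 - 39)²*(-739) = -723 + (-35)²*(-739) = -723 + 1225*(-739) = -723 - 905275 = -905998)
-T = -1*(-905998) = 905998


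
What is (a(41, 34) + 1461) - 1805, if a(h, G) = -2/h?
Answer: -14106/41 ≈ -344.05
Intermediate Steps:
(a(41, 34) + 1461) - 1805 = (-2/41 + 1461) - 1805 = 59899/41 - 1805 = -14106/41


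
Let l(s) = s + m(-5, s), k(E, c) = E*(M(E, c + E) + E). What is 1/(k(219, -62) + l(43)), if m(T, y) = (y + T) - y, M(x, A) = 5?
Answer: 1/49094 ≈ 2.0369e-5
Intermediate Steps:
k(E, c) = E*(5 + E)
m(T, y) = T (m(T, y) = (T + y) - y = T)
l(s) = -5 + s (l(s) = s - 5 = -5 + s)
1/(k(219, -62) + l(43)) = 1/(219*(5 + 219) + (-5 + 43)) = 1/(219*224 + 38) = 1/(49056 + 38) = 1/49094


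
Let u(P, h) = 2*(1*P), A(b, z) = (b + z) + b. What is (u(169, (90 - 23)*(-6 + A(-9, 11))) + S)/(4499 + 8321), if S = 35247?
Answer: 7117/2564 ≈ 2.7757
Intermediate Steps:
A(b, z) = z + 2*b
u(P, h) = 2*P
(u(169, (90 - 23)*(-6 + A(-9, 11))) + S)/(4499 + 8321) = (2*169 + 35247)/(4499 + 8321) = (338 + 35247)/12820 = 35585*(1/12820) = 7117/2564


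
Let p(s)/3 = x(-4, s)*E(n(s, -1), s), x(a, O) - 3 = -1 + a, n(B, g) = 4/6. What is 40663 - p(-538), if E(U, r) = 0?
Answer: 40663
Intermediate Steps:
n(B, g) = ⅔ (n(B, g) = 4*(⅙) = ⅔)
x(a, O) = 2 + a (x(a, O) = 3 + (-1 + a) = 2 + a)
p(s) = 0 (p(s) = 3*((2 - 4)*0) = 3*(-2*0) = 3*0 = 0)
40663 - p(-538) = 40663 - 1*0 = 40663 + 0 = 40663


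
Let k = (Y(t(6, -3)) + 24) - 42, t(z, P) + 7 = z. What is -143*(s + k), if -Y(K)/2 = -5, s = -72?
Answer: 11440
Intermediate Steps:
t(z, P) = -7 + z
Y(K) = 10 (Y(K) = -2*(-5) = 10)
k = -8 (k = (10 + 24) - 42 = 34 - 42 = -8)
-143*(s + k) = -143*(-72 - 8) = -143*(-80) = 11440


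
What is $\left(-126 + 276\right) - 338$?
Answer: $-188$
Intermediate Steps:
$\left(-126 + 276\right) - 338 = 150 - 338 = -188$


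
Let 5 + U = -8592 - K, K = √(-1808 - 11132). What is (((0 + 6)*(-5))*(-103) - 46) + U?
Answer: -5553 - 2*I*√3235 ≈ -5553.0 - 113.75*I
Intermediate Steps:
K = 2*I*√3235 (K = √(-12940) = 2*I*√3235 ≈ 113.75*I)
U = -8597 - 2*I*√3235 (U = -5 + (-8592 - 2*I*√3235) = -8597 - 2*I*√3235 ≈ -8597.0 - 113.75*I)
(((0 + 6)*(-5))*(-103) - 46) + U = (((0 + 6)*(-5))*(-103) - 46) + (-8597 - 2*I*√3235) = ((6*(-5))*(-103) - 46) + (-8597 - 2*I*√3235) = (-30*(-103) - 46) + (-8597 - 2*I*√3235) = (3090 - 46) + (-8597 - 2*I*√3235) = 3044 + (-8597 - 2*I*√3235) = -5553 - 2*I*√3235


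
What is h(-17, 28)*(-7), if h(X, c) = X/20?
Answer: 119/20 ≈ 5.9500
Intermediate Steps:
h(X, c) = X/20 (h(X, c) = X*(1/20) = X/20)
h(-17, 28)*(-7) = ((1/20)*(-17))*(-7) = -17/20*(-7) = 119/20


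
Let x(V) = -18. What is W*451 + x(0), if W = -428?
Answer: -193046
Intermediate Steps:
W*451 + x(0) = -428*451 - 18 = -193028 - 18 = -193046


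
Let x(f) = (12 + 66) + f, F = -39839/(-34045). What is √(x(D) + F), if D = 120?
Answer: √230850599705/34045 ≈ 14.113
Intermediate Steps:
F = 39839/34045 (F = -39839*(-1/34045) = 39839/34045 ≈ 1.1702)
x(f) = 78 + f
√(x(D) + F) = √((78 + 120) + 39839/34045) = √(198 + 39839/34045) = √(6780749/34045) = √230850599705/34045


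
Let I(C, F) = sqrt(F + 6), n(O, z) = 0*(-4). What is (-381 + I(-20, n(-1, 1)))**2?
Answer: (381 - sqrt(6))**2 ≈ 1.4330e+5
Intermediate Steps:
n(O, z) = 0
I(C, F) = sqrt(6 + F)
(-381 + I(-20, n(-1, 1)))**2 = (-381 + sqrt(6 + 0))**2 = (-381 + sqrt(6))**2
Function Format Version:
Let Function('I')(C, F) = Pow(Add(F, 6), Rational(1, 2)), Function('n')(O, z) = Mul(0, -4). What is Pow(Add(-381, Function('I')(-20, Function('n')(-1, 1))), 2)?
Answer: Pow(Add(381, Mul(-1, Pow(6, Rational(1, 2)))), 2) ≈ 1.4330e+5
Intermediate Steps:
Function('n')(O, z) = 0
Function('I')(C, F) = Pow(Add(6, F), Rational(1, 2))
Pow(Add(-381, Function('I')(-20, Function('n')(-1, 1))), 2) = Pow(Add(-381, Pow(Add(6, 0), Rational(1, 2))), 2) = Pow(Add(-381, Pow(6, Rational(1, 2))), 2)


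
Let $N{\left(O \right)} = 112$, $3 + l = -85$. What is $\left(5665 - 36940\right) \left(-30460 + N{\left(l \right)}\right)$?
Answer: $949133700$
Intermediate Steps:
$l = -88$ ($l = -3 - 85 = -88$)
$\left(5665 - 36940\right) \left(-30460 + N{\left(l \right)}\right) = \left(5665 - 36940\right) \left(-30460 + 112\right) = \left(-31275\right) \left(-30348\right) = 949133700$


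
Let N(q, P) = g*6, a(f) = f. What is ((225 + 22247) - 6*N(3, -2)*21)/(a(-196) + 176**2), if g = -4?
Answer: 6374/7695 ≈ 0.82833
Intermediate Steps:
N(q, P) = -24 (N(q, P) = -4*6 = -24)
((225 + 22247) - 6*N(3, -2)*21)/(a(-196) + 176**2) = ((225 + 22247) - 6*(-24)*21)/(-196 + 176**2) = (22472 + 144*21)/(-196 + 30976) = (22472 + 3024)/30780 = 25496*(1/30780) = 6374/7695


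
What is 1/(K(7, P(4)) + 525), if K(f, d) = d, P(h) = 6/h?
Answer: 2/1053 ≈ 0.0018993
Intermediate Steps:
1/(K(7, P(4)) + 525) = 1/(6/4 + 525) = 1/(6*(1/4) + 525) = 1/(3/2 + 525) = 1/(1053/2) = 2/1053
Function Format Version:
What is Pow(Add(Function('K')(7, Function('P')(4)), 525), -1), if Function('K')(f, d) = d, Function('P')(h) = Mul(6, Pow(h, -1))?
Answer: Rational(2, 1053) ≈ 0.0018993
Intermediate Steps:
Pow(Add(Function('K')(7, Function('P')(4)), 525), -1) = Pow(Add(Mul(6, Pow(4, -1)), 525), -1) = Pow(Add(Mul(6, Rational(1, 4)), 525), -1) = Pow(Add(Rational(3, 2), 525), -1) = Pow(Rational(1053, 2), -1) = Rational(2, 1053)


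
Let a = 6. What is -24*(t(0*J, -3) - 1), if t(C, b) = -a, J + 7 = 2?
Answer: 168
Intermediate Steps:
J = -5 (J = -7 + 2 = -5)
t(C, b) = -6 (t(C, b) = -1*6 = -6)
-24*(t(0*J, -3) - 1) = -24*(-6 - 1) = -24*(-7) = 168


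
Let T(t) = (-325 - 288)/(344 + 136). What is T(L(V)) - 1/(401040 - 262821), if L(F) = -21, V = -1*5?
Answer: -9414303/7371680 ≈ -1.2771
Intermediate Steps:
V = -5
T(t) = -613/480
T(L(V)) - 1/(401040 - 262821) = -613/480 - 1/(401040 - 262821) = -613/480 - 1/138219 = -9414303/7371680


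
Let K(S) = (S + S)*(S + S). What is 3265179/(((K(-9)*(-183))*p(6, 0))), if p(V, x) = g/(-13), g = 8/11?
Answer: 155640199/158112 ≈ 984.37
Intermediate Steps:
g = 8/11 (g = 8*(1/11) = 8/11 ≈ 0.72727)
K(S) = 4*S**2 (K(S) = (2*S)*(2*S) = 4*S**2)
p(V, x) = -8/143 (p(V, x) = (8/11)/(-13) = (8/11)*(-1/13) = -8/143)
3265179/(((K(-9)*(-183))*p(6, 0))) = 3265179/((((4*(-9)**2)*(-183))*(-8/143))) = 3265179/((((4*81)*(-183))*(-8/143))) = 3265179/(((324*(-183))*(-8/143))) = 3265179/((-59292*(-8/143))) = 3265179/(474336/143) = 3265179*(143/474336) = 155640199/158112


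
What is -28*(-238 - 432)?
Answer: 18760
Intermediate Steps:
-28*(-238 - 432) = -28*(-670) = 18760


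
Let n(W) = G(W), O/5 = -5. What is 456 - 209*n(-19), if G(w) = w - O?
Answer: -798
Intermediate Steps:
O = -25 (O = 5*(-5) = -25)
G(w) = 25 + w (G(w) = w - 1*(-25) = w + 25 = 25 + w)
n(W) = 25 + W
456 - 209*n(-19) = 456 - 209*(25 - 19) = 456 - 209*6 = 456 - 1254 = -798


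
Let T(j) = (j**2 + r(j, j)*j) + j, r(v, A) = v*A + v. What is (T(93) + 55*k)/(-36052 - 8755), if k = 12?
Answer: -822408/44807 ≈ -18.354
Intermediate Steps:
r(v, A) = v + A*v (r(v, A) = A*v + v = v + A*v)
T(j) = j + j**2 + j**2*(1 + j) (T(j) = (j**2 + (j*(1 + j))*j) + j = (j**2 + j**2*(1 + j)) + j = j + j**2 + j**2*(1 + j))
(T(93) + 55*k)/(-36052 - 8755) = (93*(1 + 93 + 93*(1 + 93)) + 55*12)/(-36052 - 8755) = (93*(1 + 93 + 93*94) + 660)/(-44807) = (93*(1 + 93 + 8742) + 660)*(-1/44807) = (93*8836 + 660)*(-1/44807) = (821748 + 660)*(-1/44807) = 822408*(-1/44807) = -822408/44807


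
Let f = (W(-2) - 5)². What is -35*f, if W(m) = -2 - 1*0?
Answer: -1715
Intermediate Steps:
W(m) = -2 (W(m) = -2 + 0 = -2)
f = 49 (f = (-2 - 5)² = (-7)² = 49)
-35*f = -35*49 = -1715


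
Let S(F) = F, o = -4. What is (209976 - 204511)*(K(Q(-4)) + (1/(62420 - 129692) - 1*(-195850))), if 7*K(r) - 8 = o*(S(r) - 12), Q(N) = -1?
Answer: 504040145456545/470904 ≈ 1.0704e+9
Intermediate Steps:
K(r) = 8 - 4*r/7 (K(r) = 8/7 + (-4*(r - 12))/7 = 8/7 + (-4*(-12 + r))/7 = 8/7 + (48 - 4*r)/7 = 8/7 + (48/7 - 4*r/7) = 8 - 4*r/7)
(209976 - 204511)*(K(Q(-4)) + (1/(62420 - 129692) - 1*(-195850))) = (209976 - 204511)*((8 - 4/7*(-1)) + (1/(62420 - 129692) - 1*(-195850))) = 5465*((8 + 4/7) + (1/(-67272) + 195850)) = 5465*(60/7 + (-1/67272 + 195850)) = 5465*(60/7 + 13175221199/67272) = 5465*(92230584713/470904) = 504040145456545/470904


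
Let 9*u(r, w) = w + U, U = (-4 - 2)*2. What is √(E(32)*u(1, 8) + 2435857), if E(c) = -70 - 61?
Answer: 7*√447413/3 ≈ 1560.7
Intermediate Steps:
U = -12 (U = -6*2 = -12)
E(c) = -131
u(r, w) = -4/3 + w/9 (u(r, w) = (w - 12)/9 = (-12 + w)/9 = -4/3 + w/9)
√(E(32)*u(1, 8) + 2435857) = √(-131*(-4/3 + (⅑)*8) + 2435857) = √(-131*(-4/3 + 8/9) + 2435857) = √(-131*(-4/9) + 2435857) = √(524/9 + 2435857) = √(21923237/9) = 7*√447413/3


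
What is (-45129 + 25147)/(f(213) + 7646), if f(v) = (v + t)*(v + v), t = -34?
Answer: -9991/41950 ≈ -0.23816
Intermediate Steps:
f(v) = 2*v*(-34 + v) (f(v) = (v - 34)*(v + v) = (-34 + v)*(2*v) = 2*v*(-34 + v))
(-45129 + 25147)/(f(213) + 7646) = (-45129 + 25147)/(2*213*(-34 + 213) + 7646) = -19982/(2*213*179 + 7646) = -19982/(76254 + 7646) = -19982/83900 = -19982*1/83900 = -9991/41950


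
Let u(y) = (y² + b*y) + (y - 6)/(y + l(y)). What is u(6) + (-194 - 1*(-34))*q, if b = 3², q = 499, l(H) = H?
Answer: -79750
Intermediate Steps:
b = 9
u(y) = y² + 9*y + (-6 + y)/(2*y) (u(y) = (y² + 9*y) + (y - 6)/(y + y) = (y² + 9*y) + (-6 + y)/((2*y)) = (y² + 9*y) + (-6 + y)*(1/(2*y)) = (y² + 9*y) + (-6 + y)/(2*y) = y² + 9*y + (-6 + y)/(2*y))
u(6) + (-194 - 1*(-34))*q = (½ + 6² - 3/6 + 9*6) + (-194 - 1*(-34))*499 = (½ + 36 - 3*⅙ + 54) + (-194 + 34)*499 = (½ + 36 - ½ + 54) - 160*499 = 90 - 79840 = -79750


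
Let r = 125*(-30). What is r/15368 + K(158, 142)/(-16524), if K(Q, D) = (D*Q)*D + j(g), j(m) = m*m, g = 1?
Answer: -60077299/311202 ≈ -193.05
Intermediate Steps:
j(m) = m**2
r = -3750
K(Q, D) = 1 + Q*D**2 (K(Q, D) = (D*Q)*D + 1**2 = Q*D**2 + 1 = 1 + Q*D**2)
r/15368 + K(158, 142)/(-16524) = -3750/15368 + (1 + 158*142**2)/(-16524) = -3750*1/15368 + (1 + 158*20164)*(-1/16524) = -1875/7684 + (1 + 3185912)*(-1/16524) = -1875/7684 + 3185913*(-1/16524) = -1875/7684 - 1061971/5508 = -60077299/311202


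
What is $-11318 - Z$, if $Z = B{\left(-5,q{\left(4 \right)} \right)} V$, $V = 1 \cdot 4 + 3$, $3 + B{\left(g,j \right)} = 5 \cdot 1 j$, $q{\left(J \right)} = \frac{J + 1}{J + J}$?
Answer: $- \frac{90551}{8} \approx -11319.0$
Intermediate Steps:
$q{\left(J \right)} = \frac{1 + J}{2 J}$
$B{\left(g,j \right)} = -3 + 5 j$ ($B{\left(g,j \right)} = -3 + 5 \cdot 1 j = -3 + 5 j$)
$V = 7$ ($V = 4 + 3 = 7$)
$Z = \frac{7}{8}$ ($Z = \left(-3 + 5 \frac{1 + 4}{2 \cdot 4}\right) 7 = \left(-3 + 5 \cdot \frac{1}{2} \cdot \frac{1}{4} \cdot 5\right) 7 = \left(-3 + 5 \cdot \frac{5}{8}\right) 7 = \left(-3 + \frac{25}{8}\right) 7 = \frac{1}{8} \cdot 7 = \frac{7}{8} \approx 0.875$)
$-11318 - Z = -11318 - \frac{7}{8} = - \frac{90551}{8}$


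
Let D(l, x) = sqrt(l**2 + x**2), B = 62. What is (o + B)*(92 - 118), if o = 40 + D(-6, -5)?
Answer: -2652 - 26*sqrt(61) ≈ -2855.1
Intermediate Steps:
o = 40 + sqrt(61) (o = 40 + sqrt((-6)**2 + (-5)**2) = 40 + sqrt(36 + 25) = 40 + sqrt(61) ≈ 47.810)
(o + B)*(92 - 118) = ((40 + sqrt(61)) + 62)*(92 - 118) = (102 + sqrt(61))*(-26) = -2652 - 26*sqrt(61)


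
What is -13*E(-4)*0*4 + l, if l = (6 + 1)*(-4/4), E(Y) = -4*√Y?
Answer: -7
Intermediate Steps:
l = -7 (l = 7*(-4*¼) = 7*(-1) = -7)
-13*E(-4)*0*4 + l = -13*-8*I*0*4 - 7 = -0*4 - 7 = -13*0 - 7 = 0 - 7 = -7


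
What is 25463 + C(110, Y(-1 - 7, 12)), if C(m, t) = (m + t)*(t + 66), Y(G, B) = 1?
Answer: 32900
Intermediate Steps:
C(m, t) = (66 + t)*(m + t) (C(m, t) = (m + t)*(66 + t) = (66 + t)*(m + t))
25463 + C(110, Y(-1 - 7, 12)) = 25463 + (1² + 66*110 + 66*1 + 110*1) = 25463 + (1 + 7260 + 66 + 110) = 25463 + 7437 = 32900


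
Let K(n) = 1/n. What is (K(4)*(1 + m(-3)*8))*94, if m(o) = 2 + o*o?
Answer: 4183/2 ≈ 2091.5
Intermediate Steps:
m(o) = 2 + o**2
(K(4)*(1 + m(-3)*8))*94 = ((1 + (2 + (-3)**2)*8)/4)*94 = ((1 + (2 + 9)*8)/4)*94 = ((1 + 11*8)/4)*94 = ((1 + 88)/4)*94 = ((1/4)*89)*94 = (89/4)*94 = 4183/2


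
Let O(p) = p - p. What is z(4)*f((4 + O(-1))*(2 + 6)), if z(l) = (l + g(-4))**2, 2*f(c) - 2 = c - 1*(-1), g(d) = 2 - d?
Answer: 1750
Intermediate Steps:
O(p) = 0
f(c) = 3/2 + c/2 (f(c) = 1 + (c - 1*(-1))/2 = 1 + (c + 1)/2 = 1 + (1 + c)/2 = 1 + (1/2 + c/2) = 3/2 + c/2)
z(l) = (6 + l)**2 (z(l) = (l + (2 - 1*(-4)))**2 = (l + (2 + 4))**2 = (l + 6)**2 = (6 + l)**2)
z(4)*f((4 + O(-1))*(2 + 6)) = (6 + 4)**2*(3/2 + ((4 + 0)*(2 + 6))/2) = 10**2*(3/2 + (4*8)/2) = 100*(3/2 + (1/2)*32) = 100*(3/2 + 16) = 100*(35/2) = 1750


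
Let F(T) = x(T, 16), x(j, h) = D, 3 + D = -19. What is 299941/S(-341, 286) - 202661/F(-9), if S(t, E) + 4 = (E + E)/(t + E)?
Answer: -9200959/792 ≈ -11617.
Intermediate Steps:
D = -22 (D = -3 - 19 = -22)
x(j, h) = -22
S(t, E) = -4 + 2*E/(E + t) (S(t, E) = -4 + (E + E)/(t + E) = -4 + (2*E)/(E + t) = -4 + 2*E/(E + t))
F(T) = -22
299941/S(-341, 286) - 202661/F(-9) = 299941/((2*(-1*286 - 2*(-341))/(286 - 341))) - 202661/(-22) = 299941/((2*(-286 + 682)/(-55))) - 202661*(-1/22) = 299941/((2*(-1/55)*396)) + 202661/22 = 299941/(-72/5) + 202661/22 = 299941*(-5/72) + 202661/22 = -1499705/72 + 202661/22 = -9200959/792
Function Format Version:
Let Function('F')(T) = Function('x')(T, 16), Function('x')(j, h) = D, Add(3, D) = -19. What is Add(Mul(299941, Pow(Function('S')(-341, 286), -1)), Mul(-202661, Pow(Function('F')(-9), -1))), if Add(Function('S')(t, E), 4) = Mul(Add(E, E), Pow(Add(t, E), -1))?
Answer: Rational(-9200959, 792) ≈ -11617.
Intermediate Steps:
D = -22 (D = Add(-3, -19) = -22)
Function('x')(j, h) = -22
Function('S')(t, E) = Add(-4, Mul(2, E, Pow(Add(E, t), -1))) (Function('S')(t, E) = Add(-4, Mul(Add(E, E), Pow(Add(t, E), -1))) = Add(-4, Mul(Mul(2, E), Pow(Add(E, t), -1))) = Add(-4, Mul(2, E, Pow(Add(E, t), -1))))
Function('F')(T) = -22
Add(Mul(299941, Pow(Function('S')(-341, 286), -1)), Mul(-202661, Pow(Function('F')(-9), -1))) = Add(Mul(299941, Pow(Mul(2, Pow(Add(286, -341), -1), Add(Mul(-1, 286), Mul(-2, -341))), -1)), Mul(-202661, Pow(-22, -1))) = Add(Mul(299941, Pow(Mul(2, Pow(-55, -1), Add(-286, 682)), -1)), Mul(-202661, Rational(-1, 22))) = Add(Mul(299941, Pow(Mul(2, Rational(-1, 55), 396), -1)), Rational(202661, 22)) = Add(Mul(299941, Pow(Rational(-72, 5), -1)), Rational(202661, 22)) = Add(Mul(299941, Rational(-5, 72)), Rational(202661, 22)) = Add(Rational(-1499705, 72), Rational(202661, 22)) = Rational(-9200959, 792)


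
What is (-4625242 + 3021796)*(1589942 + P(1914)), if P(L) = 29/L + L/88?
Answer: -56087262866297/22 ≈ -2.5494e+12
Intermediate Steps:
P(L) = 29/L + L/88 (P(L) = 29/L + L*(1/88) = 29/L + L/88)
(-4625242 + 3021796)*(1589942 + P(1914)) = (-4625242 + 3021796)*(1589942 + (29/1914 + (1/88)*1914)) = -1603446*(1589942 + (29*(1/1914) + 87/4)) = -1603446*(1589942 + (1/66 + 87/4)) = -1603446*(1589942 + 2873/132) = -1603446*209875217/132 = -56087262866297/22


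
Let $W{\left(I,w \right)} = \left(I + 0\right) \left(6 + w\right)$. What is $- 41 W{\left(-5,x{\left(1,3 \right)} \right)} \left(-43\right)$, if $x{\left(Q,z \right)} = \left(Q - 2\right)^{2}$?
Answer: $-61705$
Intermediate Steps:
$x{\left(Q,z \right)} = \left(-2 + Q\right)^{2}$
$W{\left(I,w \right)} = I \left(6 + w\right)$
$- 41 W{\left(-5,x{\left(1,3 \right)} \right)} \left(-43\right) = - 41 \left(- 5 \left(6 + \left(-2 + 1\right)^{2}\right)\right) \left(-43\right) = - 41 \left(- 5 \left(6 + \left(-1\right)^{2}\right)\right) \left(-43\right) = - 41 \left(- 5 \left(6 + 1\right)\right) \left(-43\right) = - 41 \left(\left(-5\right) 7\right) \left(-43\right) = \left(-41\right) \left(-35\right) \left(-43\right) = 1435 \left(-43\right) = -61705$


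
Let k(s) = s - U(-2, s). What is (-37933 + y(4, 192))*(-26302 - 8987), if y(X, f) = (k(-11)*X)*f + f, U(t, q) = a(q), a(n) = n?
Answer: 1331842149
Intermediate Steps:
U(t, q) = q
k(s) = 0 (k(s) = s - s = 0)
y(X, f) = f (y(X, f) = (0*X)*f + f = 0*f + f = 0 + f = f)
(-37933 + y(4, 192))*(-26302 - 8987) = (-37933 + 192)*(-26302 - 8987) = -37741*(-35289) = 1331842149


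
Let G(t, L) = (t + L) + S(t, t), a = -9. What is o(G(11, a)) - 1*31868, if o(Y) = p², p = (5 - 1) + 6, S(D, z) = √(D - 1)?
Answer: -31768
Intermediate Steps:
S(D, z) = √(-1 + D)
G(t, L) = L + t + √(-1 + t) (G(t, L) = (t + L) + √(-1 + t) = (L + t) + √(-1 + t) = L + t + √(-1 + t))
p = 10 (p = 4 + 6 = 10)
o(Y) = 100 (o(Y) = 10² = 100)
o(G(11, a)) - 1*31868 = 100 - 1*31868 = 100 - 31868 = -31768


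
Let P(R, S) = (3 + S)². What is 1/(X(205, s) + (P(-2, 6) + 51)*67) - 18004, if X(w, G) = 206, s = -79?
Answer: -162936199/9050 ≈ -18004.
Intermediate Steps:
1/(X(205, s) + (P(-2, 6) + 51)*67) - 18004 = 1/(206 + ((3 + 6)² + 51)*67) - 18004 = 1/(206 + (9² + 51)*67) - 18004 = 1/(206 + (81 + 51)*67) - 18004 = 1/(206 + 132*67) - 18004 = 1/(206 + 8844) - 18004 = 1/9050 - 18004 = -162936199/9050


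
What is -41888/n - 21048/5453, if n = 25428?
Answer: -190905952/34664721 ≈ -5.5072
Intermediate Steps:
-41888/n - 21048/5453 = -41888/25428 - 21048/5453 = -41888*1/25428 - 21048*1/5453 = -10472/6357 - 21048/5453 = -190905952/34664721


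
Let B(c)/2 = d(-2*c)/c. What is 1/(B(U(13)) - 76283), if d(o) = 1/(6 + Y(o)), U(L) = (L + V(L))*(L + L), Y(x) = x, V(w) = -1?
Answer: -96408/7354291465 ≈ -1.3109e-5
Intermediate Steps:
U(L) = 2*L*(-1 + L) (U(L) = (L - 1)*(L + L) = (-1 + L)*(2*L) = 2*L*(-1 + L))
d(o) = 1/(6 + o)
B(c) = 2/(c*(6 - 2*c)) (B(c) = 2*(1/((6 - 2*c)*c)) = 2*(1/(c*(6 - 2*c))) = 2/(c*(6 - 2*c)))
1/(B(U(13)) - 76283) = 1/(-1/((2*13*(-1 + 13))*(-3 + 2*13*(-1 + 13))) - 76283) = 1/(-1/((2*13*12)*(-3 + 2*13*12)) - 76283) = 1/(-1/(312*(-3 + 312)) - 76283) = 1/(-1*1/312/309 - 76283) = 1/(-1*1/312*1/309 - 76283) = 1/(-1/96408 - 76283) = 1/(-7354291465/96408) = -96408/7354291465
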